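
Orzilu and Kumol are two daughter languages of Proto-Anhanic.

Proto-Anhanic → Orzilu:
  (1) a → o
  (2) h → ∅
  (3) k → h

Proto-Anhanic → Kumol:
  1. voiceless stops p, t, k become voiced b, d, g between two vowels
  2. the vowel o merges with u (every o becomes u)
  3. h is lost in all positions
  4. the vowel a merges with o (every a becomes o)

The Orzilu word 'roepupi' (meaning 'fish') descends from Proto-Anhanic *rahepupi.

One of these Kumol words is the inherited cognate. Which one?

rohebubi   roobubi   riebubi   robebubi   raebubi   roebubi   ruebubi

roebubi

Kumol: *rahepupi
  rahepupi → rahebubi   [intervocalic voicing]
  rahebubi (rule 2 does not apply)
  rahebubi → raebubi   [h-loss]
  raebubi → roebubi   [vowel merger]
  giving Kumol roebubi.
Among the options, 'roebubi' alone shows every Kumol change applied in order.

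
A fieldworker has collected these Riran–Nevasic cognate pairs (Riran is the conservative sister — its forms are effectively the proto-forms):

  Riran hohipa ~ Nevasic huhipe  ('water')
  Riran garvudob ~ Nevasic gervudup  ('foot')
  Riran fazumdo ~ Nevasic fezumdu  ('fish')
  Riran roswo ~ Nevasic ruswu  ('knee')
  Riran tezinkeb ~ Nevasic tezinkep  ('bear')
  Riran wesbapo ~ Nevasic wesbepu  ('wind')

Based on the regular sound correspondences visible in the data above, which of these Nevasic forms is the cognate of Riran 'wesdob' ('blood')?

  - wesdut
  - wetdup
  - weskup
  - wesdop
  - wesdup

wesdup

garvudob ~ gervudup — Riran o corresponds to Nevasic u after a consonant, before a labial obstruent.
garvudob ~ gervudup, tezinkeb ~ tezinkep — Riran b corresponds to Nevasic p word-finally.
Applying these to Riran 'wesdob':
  wesdob → wesdub   (o→u after a consonant, before a labial obstruent)
  wesdub → wesdup   (b→p word-finally)
So the Nevasic cognate is 'wesdup'.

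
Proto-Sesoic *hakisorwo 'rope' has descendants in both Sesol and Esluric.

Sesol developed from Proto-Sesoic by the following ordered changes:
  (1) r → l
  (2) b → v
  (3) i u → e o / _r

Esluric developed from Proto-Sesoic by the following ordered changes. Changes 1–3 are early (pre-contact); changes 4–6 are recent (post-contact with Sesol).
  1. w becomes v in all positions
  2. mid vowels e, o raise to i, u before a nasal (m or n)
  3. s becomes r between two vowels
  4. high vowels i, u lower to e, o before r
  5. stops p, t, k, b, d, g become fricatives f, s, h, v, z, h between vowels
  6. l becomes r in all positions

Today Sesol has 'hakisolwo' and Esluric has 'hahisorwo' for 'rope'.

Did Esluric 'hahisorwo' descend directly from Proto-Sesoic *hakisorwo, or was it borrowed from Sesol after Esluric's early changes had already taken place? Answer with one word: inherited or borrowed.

If inherited, *hakisorwo would pass through all of Esluric's changes:
Esluric: *hakisorwo
  hakisorwo → hakisorvo   [unconditioned shift]
  hakisorvo (rule 2 does not apply)
  hakisorvo → hakirorvo   [rhotacism]
  hakirorvo → hakerorvo   [pre-rhotic lowering]
  hakerorvo → haherorvo   [intervocalic lenition]
  haherorvo (rule 6 does not apply)
  giving Esluric haherorvo.
If borrowed from Sesol 'hakisolwo' after the early changes, it would undergo only the recent ones:
  rule 4 (pre-rhotic lowering): no change (hakisolwo)
  rule 5 (intervocalic lenition): hakisolwo → hahisolwo
  rule 6 (unconditioned shift): hahisolwo → hahisorwo
  ⇒ as a loan: hahisorwo
Esluric 'hahisorwo' matches the loan outcome 'hahisorwo', not the inherited 'haherorvo' — it skipped the early Esluric changes, so it was borrowed from Sesol.

borrowed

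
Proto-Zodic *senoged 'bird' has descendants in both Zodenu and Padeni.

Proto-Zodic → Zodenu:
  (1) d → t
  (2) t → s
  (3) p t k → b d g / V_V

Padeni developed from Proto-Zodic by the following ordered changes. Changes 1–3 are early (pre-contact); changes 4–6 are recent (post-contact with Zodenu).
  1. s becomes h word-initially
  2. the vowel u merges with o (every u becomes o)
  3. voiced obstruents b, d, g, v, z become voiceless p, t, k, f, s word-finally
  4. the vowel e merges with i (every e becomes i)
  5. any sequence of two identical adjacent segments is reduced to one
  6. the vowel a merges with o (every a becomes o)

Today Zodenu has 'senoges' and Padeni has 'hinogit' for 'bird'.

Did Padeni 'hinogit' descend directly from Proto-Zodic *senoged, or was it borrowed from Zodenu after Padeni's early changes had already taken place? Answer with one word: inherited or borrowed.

If inherited, *senoged would pass through all of Padeni's changes:
Padeni: *senoged > henoged > henoget > hinogit  (by debuccalisation, final devoicing, vowel merger)
If borrowed from Zodenu 'senoges' after the early changes, it would undergo only the recent ones:
  rule 4 (vowel merger): senoges → sinogis
  rule 5 (degemination): no change (sinogis)
  rule 6 (vowel merger): no change (sinogis)
  ⇒ as a loan: sinogis
Padeni 'hinogit' matches the inherited outcome exactly, so it is an inherited cognate, not a loan.

inherited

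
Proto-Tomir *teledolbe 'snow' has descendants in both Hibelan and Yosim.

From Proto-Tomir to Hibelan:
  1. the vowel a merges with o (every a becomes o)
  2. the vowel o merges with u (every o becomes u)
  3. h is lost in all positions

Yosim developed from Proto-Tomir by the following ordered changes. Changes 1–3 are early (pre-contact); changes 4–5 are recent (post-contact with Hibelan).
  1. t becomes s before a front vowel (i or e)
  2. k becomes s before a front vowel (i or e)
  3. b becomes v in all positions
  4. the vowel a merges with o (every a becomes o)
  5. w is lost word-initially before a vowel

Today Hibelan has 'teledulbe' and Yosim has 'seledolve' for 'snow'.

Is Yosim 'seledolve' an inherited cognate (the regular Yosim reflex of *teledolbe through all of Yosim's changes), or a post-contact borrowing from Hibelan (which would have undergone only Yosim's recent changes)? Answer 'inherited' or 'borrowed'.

If inherited, *teledolbe would pass through all of Yosim's changes:
Yosim: *teledolbe
  teledolbe → seledolbe   [palatalisation]
  seledolbe (rule 2 does not apply)
  seledolbe → seledolve   [unconditioned shift]
  seledolve (rule 4 does not apply)
  seledolve (rule 5 does not apply)
  giving Yosim seledolve.
If borrowed from Hibelan 'teledulbe' after the early changes, it would undergo only the recent ones:
  rule 4 (vowel merger): no change (teledulbe)
  rule 5 (glide loss): no change (teledulbe)
  ⇒ as a loan: teledulbe
Yosim 'seledolve' matches the inherited outcome exactly, so it is an inherited cognate, not a loan.

inherited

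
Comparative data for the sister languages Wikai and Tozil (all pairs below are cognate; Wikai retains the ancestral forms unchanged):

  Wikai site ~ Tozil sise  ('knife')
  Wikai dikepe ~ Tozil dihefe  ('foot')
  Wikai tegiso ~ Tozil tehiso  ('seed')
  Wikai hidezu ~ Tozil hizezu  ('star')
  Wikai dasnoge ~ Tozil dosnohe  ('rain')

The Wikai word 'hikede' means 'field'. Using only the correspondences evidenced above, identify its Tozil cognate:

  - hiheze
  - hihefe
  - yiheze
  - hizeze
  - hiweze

dikepe ~ dihefe — Wikai k corresponds to Tozil h between vowels (before a front vowel).
hidezu ~ hizezu — Wikai d corresponds to Tozil z between vowels (before a front vowel).
Applying these to Wikai 'hikede':
  hikede → hihede   (k→h between vowels (before a front vowel))
  hihede → hiheze   (d→z between vowels (before a front vowel))
So the Tozil cognate is 'hiheze'.

hiheze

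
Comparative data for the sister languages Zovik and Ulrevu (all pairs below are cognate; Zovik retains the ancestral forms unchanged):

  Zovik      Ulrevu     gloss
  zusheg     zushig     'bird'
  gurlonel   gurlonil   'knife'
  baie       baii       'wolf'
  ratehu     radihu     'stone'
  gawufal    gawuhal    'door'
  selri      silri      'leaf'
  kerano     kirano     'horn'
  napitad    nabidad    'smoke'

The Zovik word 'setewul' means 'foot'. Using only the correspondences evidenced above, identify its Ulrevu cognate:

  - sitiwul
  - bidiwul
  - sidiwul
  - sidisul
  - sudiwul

zusheg ~ zushig, gurlonel ~ gurlonil — Zovik e corresponds to Ulrevu i after a consonant, before a consonant other than r, m, n, p, b, f, v.
ratehu ~ radihu — Zovik t corresponds to Ulrevu d between vowels (before a front vowel).
Applying these to Zovik 'setewul':
  setewul → sitewul   (e→i after a consonant, before a consonant other than r, m, n, p, b, f, v)
  sitewul → sidewul   (t→d between vowels (before a front vowel))
  sidewul → sidiwul   (e→i after a consonant, before a consonant other than r, m, n, p, b, f, v)
So the Ulrevu cognate is 'sidiwul'.

sidiwul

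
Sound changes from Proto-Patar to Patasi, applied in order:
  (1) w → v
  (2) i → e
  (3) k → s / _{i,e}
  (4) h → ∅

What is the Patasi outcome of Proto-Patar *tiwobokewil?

Patasi: *tiwobokewil > tivobokevil > tevobokevel > tevobosevel  (by unconditioned shift, vowel merger, palatalisation)

tevobosevel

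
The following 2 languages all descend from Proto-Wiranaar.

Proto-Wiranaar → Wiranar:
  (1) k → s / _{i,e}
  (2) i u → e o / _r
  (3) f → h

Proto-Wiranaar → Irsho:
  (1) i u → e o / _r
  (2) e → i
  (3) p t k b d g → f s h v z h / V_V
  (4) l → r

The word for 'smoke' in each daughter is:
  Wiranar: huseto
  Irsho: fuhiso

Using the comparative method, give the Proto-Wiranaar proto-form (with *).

*fuketo

Position 1: Wiranar has h, Irsho has f. Taking the neighbouring segments as reconstructed: Wiranar h could go back to *f or *h; Irsho f can only go back to *f — the one source consistent with every daughter is *f.
Position 5: Wiranar has t, Irsho has s. Wiranar preserves t here (none of its changes turn any other segment into t), so the proto-segment is *t.
Verify the candidate proto-form against each daughter:
Wiranar: *fuketo > fuseto > huseto  (by palatalisation, unconditioned shift)
Irsho: start from *fuketo.
  rule 1: no change — fuketo
  rule 2 (vowel merger): fuketo → fukito
  rule 3 (intervocalic lenition): fukito → fuhiso
  rule 4: no change — fuhiso
  ⇒ Irsho fuhiso
Only *fuketo yields all of Wiranar huseto, Irsho fuhiso.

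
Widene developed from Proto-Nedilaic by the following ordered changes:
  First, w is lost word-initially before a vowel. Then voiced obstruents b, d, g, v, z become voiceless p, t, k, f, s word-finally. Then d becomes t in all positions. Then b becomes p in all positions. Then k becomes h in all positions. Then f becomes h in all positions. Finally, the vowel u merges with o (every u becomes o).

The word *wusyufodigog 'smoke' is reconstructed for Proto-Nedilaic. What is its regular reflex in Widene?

osyohotigoh

Widene: *wusyufodigog
  wusyufodigog → usyufodigog   [glide loss]
  usyufodigog → usyufodigok   [final devoicing]
  usyufodigok → usyufotigok   [unconditioned shift]
  usyufotigok (rule 4 does not apply)
  usyufotigok → usyufotigoh   [unconditioned shift]
  usyufotigoh → usyuhotigoh   [unconditioned shift]
  usyuhotigoh → osyohotigoh   [vowel merger]
  giving Widene osyohotigoh.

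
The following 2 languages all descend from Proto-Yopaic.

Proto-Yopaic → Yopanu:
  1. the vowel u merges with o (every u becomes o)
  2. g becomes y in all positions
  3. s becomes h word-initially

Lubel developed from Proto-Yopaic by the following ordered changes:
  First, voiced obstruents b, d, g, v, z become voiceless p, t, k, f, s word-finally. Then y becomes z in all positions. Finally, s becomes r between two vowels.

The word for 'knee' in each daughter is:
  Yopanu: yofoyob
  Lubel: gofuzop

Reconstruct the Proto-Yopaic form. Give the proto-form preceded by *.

*gofuyob

Position 1: Yopanu has y, Lubel has g. Lubel preserves g here (none of its changes turn any other segment into g), so the proto-segment is *g.
Position 5: Yopanu has y, Lubel has z. Taking the neighbouring segments as reconstructed: Yopanu y could go back to *g or *y; Lubel z could go back to *z or *y — the one source consistent with every daughter is *y.
Position 4: Yopanu has o, Lubel has u. Lubel preserves u here (none of its changes turn any other segment into u), so the proto-segment is *u.
Verify the candidate proto-form against each daughter:
Yopanu: *gofuyob
  gofuyob → gofoyob   [vowel merger]
  gofoyob → yofoyob   [unconditioned shift]
  yofoyob (rule 3 does not apply)
  giving Yopanu yofoyob.
Lubel: *gofuyob
  gofuyob → gofuyop   [final devoicing]
  gofuyop → gofuzop   [unconditioned shift]
  gofuzop (rule 3 does not apply)
  giving Lubel gofuzop.
*gofuyob is the unique common source.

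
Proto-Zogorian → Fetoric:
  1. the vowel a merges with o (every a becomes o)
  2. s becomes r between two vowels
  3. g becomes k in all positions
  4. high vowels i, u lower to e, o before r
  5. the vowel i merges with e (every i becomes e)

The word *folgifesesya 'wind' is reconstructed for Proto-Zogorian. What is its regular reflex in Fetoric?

Fetoric: start from *folgifesesya.
  rule 1 (vowel merger): folgifesesya → folgifesesyo
  rule 2 (rhotacism): folgifesesyo → folgiferesyo
  rule 3 (unconditioned shift): folgiferesyo → folkiferesyo
  rule 4: no change — folkiferesyo
  rule 5 (vowel merger): folkiferesyo → folkeferesyo
  ⇒ Fetoric folkeferesyo

folkeferesyo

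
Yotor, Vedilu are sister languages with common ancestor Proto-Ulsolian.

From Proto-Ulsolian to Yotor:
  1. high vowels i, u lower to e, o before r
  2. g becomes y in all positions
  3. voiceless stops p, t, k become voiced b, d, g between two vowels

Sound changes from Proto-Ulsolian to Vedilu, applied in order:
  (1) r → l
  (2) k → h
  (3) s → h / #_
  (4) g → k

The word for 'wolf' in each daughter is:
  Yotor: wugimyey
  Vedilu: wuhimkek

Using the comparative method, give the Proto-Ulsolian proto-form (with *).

*wukimgeg

Position 8: Yotor has y, Vedilu has k. In Vedilu, k can only continue *g, so the proto-segment is *g.
Position 3: Yotor has g, Vedilu has h. In Yotor, g can only continue *k, so the proto-segment is *k.
Position 6: Yotor has y, Vedilu has k. In Vedilu, k can only continue *g, so the proto-segment is *g.
This points to *wukimgeg. Verify forward in each daughter:
Yotor: *wukimgeg > wukimyey > wugimyey  (by unconditioned shift, intervocalic voicing)
Vedilu: start from *wukimgeg.
  rule 1: no change — wukimgeg
  rule 2 (unconditioned shift): wukimgeg → wuhimgeg
  rule 3: no change — wuhimgeg
  rule 4 (unconditioned shift): wuhimgeg → wuhimkek
  ⇒ Vedilu wuhimkek
*wukimgeg is the unique common source.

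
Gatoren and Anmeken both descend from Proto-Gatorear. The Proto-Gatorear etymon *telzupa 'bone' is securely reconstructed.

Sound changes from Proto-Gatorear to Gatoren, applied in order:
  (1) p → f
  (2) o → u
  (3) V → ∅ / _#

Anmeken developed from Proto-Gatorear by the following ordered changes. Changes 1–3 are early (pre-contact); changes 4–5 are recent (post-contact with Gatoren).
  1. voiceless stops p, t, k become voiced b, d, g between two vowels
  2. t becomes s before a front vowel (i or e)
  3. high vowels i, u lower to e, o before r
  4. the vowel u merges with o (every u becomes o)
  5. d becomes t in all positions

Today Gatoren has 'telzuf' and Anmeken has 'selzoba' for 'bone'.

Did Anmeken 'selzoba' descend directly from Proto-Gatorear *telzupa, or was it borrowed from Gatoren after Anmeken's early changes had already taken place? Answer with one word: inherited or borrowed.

If inherited, *telzupa would pass through all of Anmeken's changes:
Anmeken: *telzupa
  telzupa → telzuba   [intervocalic voicing]
  telzuba → selzuba   [palatalisation]
  selzuba (rule 3 does not apply)
  selzuba → selzoba   [vowel merger]
  selzoba (rule 5 does not apply)
  giving Anmeken selzoba.
If borrowed from Gatoren 'telzuf' after the early changes, it would undergo only the recent ones:
  rule 4 (vowel merger): telzuf → telzof
  rule 5 (unconditioned shift): no change (telzof)
  ⇒ as a loan: telzof
Anmeken 'selzoba' matches the inherited outcome exactly, so it is an inherited cognate, not a loan.

inherited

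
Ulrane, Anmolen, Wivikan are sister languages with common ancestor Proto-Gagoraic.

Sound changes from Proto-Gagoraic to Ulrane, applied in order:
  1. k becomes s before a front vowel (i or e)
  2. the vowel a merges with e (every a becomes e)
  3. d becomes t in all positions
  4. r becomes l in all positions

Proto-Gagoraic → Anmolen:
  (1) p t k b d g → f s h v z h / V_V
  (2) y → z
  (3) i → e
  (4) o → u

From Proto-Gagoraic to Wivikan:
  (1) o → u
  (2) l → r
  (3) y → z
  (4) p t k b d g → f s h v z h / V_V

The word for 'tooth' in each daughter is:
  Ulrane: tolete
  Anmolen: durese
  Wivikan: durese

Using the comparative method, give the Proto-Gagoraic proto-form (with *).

*dorete

Position 1: Ulrane has t, Anmolen has d, Wivikan has d. Anmolen preserves d here (none of its changes turn any other segment into d), so the proto-segment is *d.
Position 3: Ulrane has l, Anmolen has r, Wivikan has r. Anmolen preserves r here (none of its changes turn any other segment into r), so the proto-segment is *r.
Continuing position by position gives *dorete; check it forward:
Ulrane: *dorete
  dorete (rule 1 does not apply)
  dorete (rule 2 does not apply)
  dorete → torete   [unconditioned shift]
  torete → tolete   [unconditioned shift]
  giving Ulrane tolete.
Anmolen: start from *dorete.
  rule 1 (intervocalic lenition): dorete → dorese
  rule 2: no change — dorese
  rule 3: no change — dorese
  rule 4 (vowel merger): dorese → durese
  ⇒ Anmolen durese
Wivikan: *dorete
  dorete → durete   [vowel merger]
  durete (rule 2 does not apply)
  durete (rule 3 does not apply)
  durete → durese   [intervocalic lenition]
  giving Wivikan durese.
No other proto-form is consistent with every reflex, so the reconstruction is *dorete.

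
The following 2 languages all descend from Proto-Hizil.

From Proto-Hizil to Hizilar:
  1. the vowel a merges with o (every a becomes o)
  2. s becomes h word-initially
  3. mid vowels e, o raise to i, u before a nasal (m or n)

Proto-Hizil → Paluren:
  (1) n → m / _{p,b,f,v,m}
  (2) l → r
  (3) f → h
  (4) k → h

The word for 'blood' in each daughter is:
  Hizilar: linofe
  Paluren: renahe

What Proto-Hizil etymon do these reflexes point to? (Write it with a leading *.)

Position 4: Hizilar has o, Paluren has a. Paluren preserves a here (none of its changes turn any other segment into a), so the proto-segment is *a.
Position 5: Hizilar has f, Paluren has h. Hizilar preserves f here (none of its changes turn any other segment into f), so the proto-segment is *f.
Position 1: Hizilar has l, Paluren has r. Hizilar preserves l here (none of its changes turn any other segment into l), so the proto-segment is *l.
Continuing position by position gives *lenafe; check it forward:
Hizilar: *lenafe > lenofe > linofe  (by vowel merger, pre-nasal raising)
Paluren: *lenafe > renafe > renahe  (by unconditioned shift, unconditioned shift)
No other proto-form is consistent with every reflex, so the reconstruction is *lenafe.

*lenafe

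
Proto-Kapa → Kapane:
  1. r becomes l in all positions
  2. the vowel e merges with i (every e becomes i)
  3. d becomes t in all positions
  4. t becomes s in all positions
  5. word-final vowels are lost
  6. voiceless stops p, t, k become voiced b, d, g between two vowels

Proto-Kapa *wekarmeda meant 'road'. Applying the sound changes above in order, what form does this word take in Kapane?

Kapane: *wekarmeda
  wekarmeda → wekalmeda   [unconditioned shift]
  wekalmeda → wikalmida   [vowel merger]
  wikalmida → wikalmita   [unconditioned shift]
  wikalmita → wikalmisa   [unconditioned shift]
  wikalmisa → wikalmis   [apocope]
  wikalmis → wigalmis   [intervocalic voicing]
  giving Kapane wigalmis.

wigalmis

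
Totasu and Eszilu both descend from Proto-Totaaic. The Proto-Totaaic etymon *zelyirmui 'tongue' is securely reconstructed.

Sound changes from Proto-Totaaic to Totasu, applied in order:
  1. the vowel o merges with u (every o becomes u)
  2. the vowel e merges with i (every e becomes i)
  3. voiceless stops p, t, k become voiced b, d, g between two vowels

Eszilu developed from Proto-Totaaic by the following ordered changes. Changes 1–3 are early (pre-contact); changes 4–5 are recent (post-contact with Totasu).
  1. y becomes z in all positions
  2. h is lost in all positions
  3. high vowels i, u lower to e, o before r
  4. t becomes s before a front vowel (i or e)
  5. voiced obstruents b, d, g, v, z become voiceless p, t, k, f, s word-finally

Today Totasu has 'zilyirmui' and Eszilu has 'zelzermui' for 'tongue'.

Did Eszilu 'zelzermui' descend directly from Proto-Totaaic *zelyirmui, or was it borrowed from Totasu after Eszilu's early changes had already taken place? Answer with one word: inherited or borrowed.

inherited

If inherited, *zelyirmui would pass through all of Eszilu's changes:
Eszilu: *zelyirmui > zelzirmui > zelzermui  (by unconditioned shift, pre-rhotic lowering)
If borrowed from Totasu 'zilyirmui' after the early changes, it would undergo only the recent ones:
  rule 4 (palatalisation): no change (zilyirmui)
  rule 5 (final devoicing): no change (zilyirmui)
  ⇒ as a loan: zilyirmui
Eszilu 'zelzermui' matches the inherited outcome exactly, so it is an inherited cognate, not a loan.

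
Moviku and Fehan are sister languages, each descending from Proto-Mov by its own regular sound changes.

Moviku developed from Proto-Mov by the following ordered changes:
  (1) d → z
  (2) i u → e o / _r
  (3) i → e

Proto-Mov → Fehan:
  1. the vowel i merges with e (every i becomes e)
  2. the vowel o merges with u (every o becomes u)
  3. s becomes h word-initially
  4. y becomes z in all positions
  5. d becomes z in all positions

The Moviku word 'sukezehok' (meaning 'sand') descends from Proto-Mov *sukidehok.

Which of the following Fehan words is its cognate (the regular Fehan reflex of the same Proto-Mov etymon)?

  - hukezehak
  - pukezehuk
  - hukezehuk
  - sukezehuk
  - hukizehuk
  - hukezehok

Fehan: *sukidehok
  sukidehok → sukedehok   [vowel merger]
  sukedehok → sukedehuk   [vowel merger]
  sukedehuk → hukedehuk   [debuccalisation]
  hukedehuk (rule 4 does not apply)
  hukedehuk → hukezehuk   [unconditioned shift]
  giving Fehan hukezehuk.
Only 'hukezehuk' matches the regular Fehan development of *sukidehok.

hukezehuk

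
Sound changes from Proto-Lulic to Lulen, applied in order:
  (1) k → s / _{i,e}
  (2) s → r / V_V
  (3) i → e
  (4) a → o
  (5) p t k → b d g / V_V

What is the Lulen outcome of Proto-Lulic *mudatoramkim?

Lulen: *mudatoramkim
  mudatoramkim → mudatoramsim   [palatalisation]
  mudatoramsim (rule 2 does not apply)
  mudatoramsim → mudatoramsem   [vowel merger]
  mudatoramsem → mudotoromsem   [vowel merger]
  mudotoromsem → mudodoromsem   [intervocalic voicing]
  giving Lulen mudodoromsem.

mudodoromsem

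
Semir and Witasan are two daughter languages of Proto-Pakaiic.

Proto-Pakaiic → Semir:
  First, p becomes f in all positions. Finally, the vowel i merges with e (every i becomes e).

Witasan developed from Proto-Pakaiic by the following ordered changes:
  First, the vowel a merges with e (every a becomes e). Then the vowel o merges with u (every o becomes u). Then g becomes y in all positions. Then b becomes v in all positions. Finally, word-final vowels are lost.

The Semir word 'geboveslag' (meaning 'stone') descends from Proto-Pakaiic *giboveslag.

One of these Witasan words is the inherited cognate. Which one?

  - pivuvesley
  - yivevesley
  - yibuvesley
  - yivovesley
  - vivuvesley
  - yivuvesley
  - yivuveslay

yivuvesley

Witasan: *giboveslag
  giboveslag → gibovesleg   [vowel merger]
  gibovesleg → gibuvesleg   [vowel merger]
  gibuvesleg → yibuvesley   [unconditioned shift]
  yibuvesley → yivuvesley   [unconditioned shift]
  yivuvesley (rule 5 does not apply)
  giving Witasan yivuvesley.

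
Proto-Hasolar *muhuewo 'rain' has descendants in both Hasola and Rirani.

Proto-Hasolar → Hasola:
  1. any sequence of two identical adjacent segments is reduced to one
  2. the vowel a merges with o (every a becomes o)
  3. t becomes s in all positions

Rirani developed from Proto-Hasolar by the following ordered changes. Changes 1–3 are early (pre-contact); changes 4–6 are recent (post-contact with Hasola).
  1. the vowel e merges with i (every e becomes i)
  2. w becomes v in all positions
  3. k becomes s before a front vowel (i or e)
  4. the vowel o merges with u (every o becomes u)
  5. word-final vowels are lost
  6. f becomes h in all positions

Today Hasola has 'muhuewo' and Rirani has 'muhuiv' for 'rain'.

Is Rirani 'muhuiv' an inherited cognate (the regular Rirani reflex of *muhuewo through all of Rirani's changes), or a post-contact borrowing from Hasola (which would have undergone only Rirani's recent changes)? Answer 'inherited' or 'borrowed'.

inherited

If inherited, *muhuewo would pass through all of Rirani's changes:
Rirani: start from *muhuewo.
  rule 1 (vowel merger): muhuewo → muhuiwo
  rule 2 (unconditioned shift): muhuiwo → muhuivo
  rule 3: no change — muhuivo
  rule 4 (vowel merger): muhuivo → muhuivu
  rule 5 (apocope): muhuivu → muhuiv
  rule 6: no change — muhuiv
  ⇒ Rirani muhuiv
If borrowed from Hasola 'muhuewo' after the early changes, it would undergo only the recent ones:
  rule 4 (vowel merger): muhuewo → muhuewu
  rule 5 (apocope): muhuewu → muhuew
  rule 6 (unconditioned shift): no change (muhuew)
  ⇒ as a loan: muhuew
Rirani 'muhuiv' matches the inherited outcome exactly, so it is an inherited cognate, not a loan.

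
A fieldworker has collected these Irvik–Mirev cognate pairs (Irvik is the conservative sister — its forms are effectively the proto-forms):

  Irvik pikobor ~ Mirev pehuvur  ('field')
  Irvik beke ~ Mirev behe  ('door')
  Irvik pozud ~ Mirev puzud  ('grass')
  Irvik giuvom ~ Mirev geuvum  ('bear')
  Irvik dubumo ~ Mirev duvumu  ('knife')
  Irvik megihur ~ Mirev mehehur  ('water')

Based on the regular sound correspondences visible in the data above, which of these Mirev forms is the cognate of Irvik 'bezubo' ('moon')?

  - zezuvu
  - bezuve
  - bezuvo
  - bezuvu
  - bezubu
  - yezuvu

pikobor ~ pehuvur — Irvik b corresponds to Mirev v between vowels (before a back vowel).
dubumo ~ duvumu — Irvik o corresponds to Mirev u word-finally.
Applying these to Irvik 'bezubo':
  bezubo → bezuvo   (b→v between vowels (before a back vowel))
  bezuvo → bezuvu   (o→u word-finally)
So the Mirev cognate is 'bezuvu'.

bezuvu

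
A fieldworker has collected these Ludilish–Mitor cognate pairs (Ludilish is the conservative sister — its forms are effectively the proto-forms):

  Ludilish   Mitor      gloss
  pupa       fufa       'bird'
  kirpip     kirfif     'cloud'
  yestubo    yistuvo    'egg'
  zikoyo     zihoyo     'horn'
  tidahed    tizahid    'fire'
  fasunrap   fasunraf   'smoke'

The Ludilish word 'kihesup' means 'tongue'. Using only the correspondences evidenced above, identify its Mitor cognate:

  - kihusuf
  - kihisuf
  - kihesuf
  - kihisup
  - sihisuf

kihisuf

yestubo ~ yistuvo, tidahed ~ tizahid — Ludilish e corresponds to Mitor i after a consonant, before a consonant other than r, m, n, p, b, f, v.
kirpip ~ kirfif, fasunrap ~ fasunraf — Ludilish p corresponds to Mitor f word-finally.
Applying these to Ludilish 'kihesup':
  kihesup → kihisup   (e→i after a consonant, before a consonant other than r, m, n, p, b, f, v)
  kihisup → kihisuf   (p→f word-finally)
So the Mitor cognate is 'kihisuf'.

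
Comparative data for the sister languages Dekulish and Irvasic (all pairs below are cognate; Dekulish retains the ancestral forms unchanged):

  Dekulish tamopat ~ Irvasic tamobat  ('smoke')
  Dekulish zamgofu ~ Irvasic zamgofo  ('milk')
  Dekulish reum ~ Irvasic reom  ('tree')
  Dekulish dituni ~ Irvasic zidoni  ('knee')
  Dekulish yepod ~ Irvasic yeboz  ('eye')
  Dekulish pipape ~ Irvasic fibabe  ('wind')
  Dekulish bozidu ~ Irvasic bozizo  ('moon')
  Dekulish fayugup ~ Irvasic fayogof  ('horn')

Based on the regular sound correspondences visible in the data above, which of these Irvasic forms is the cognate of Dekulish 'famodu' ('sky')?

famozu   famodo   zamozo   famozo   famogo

bozidu ~ bozizo — Dekulish d corresponds to Irvasic z between vowels (before a back vowel).
zamgofu ~ zamgofo, bozidu ~ bozizo — Dekulish u corresponds to Irvasic o word-finally.
Applying these to Dekulish 'famodu':
  famodu → famozu   (d→z between vowels (before a back vowel))
  famozu → famozo   (u→o word-finally)
So the Irvasic cognate is 'famozo'.

famozo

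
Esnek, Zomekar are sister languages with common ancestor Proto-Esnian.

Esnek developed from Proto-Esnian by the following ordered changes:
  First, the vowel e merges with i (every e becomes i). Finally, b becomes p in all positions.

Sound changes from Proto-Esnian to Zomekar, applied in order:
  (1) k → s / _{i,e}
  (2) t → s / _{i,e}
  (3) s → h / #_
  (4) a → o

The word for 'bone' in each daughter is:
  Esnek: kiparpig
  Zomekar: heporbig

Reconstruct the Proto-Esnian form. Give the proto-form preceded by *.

*keparbig

Position 6: Esnek has p, Zomekar has b. Zomekar preserves b here (none of its changes turn any other segment into b), so the proto-segment is *b.
Position 2: Esnek has i, Zomekar has e. Zomekar preserves e here (none of its changes turn any other segment into e), so the proto-segment is *e.
This points to *keparbig. Verify forward in each daughter:
Esnek: start from *keparbig.
  rule 1 (vowel merger): keparbig → kiparbig
  rule 2 (unconditioned shift): kiparbig → kiparpig
  ⇒ Esnek kiparpig
Zomekar: *keparbig > separbig > heparbig > heporbig  (by palatalisation, debuccalisation, vowel merger)
No other proto-form is consistent with every reflex, so the reconstruction is *keparbig.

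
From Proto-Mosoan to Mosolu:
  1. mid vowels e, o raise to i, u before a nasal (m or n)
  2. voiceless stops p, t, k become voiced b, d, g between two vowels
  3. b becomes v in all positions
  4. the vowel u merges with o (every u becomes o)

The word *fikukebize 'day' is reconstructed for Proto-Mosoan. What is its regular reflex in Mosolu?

figogevize

Mosolu: *fikukebize > figugebize > figugevize > figogevize  (by intervocalic voicing, unconditioned shift, vowel merger)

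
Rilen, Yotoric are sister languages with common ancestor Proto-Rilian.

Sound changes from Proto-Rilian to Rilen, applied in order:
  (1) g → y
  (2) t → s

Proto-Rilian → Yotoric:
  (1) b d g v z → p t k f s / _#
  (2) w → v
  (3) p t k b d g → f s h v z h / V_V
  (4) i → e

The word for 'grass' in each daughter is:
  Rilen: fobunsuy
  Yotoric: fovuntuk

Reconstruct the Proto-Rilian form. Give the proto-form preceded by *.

*fobuntug

Position 8: Rilen has y, Yotoric has k. Taking the neighbouring segments as reconstructed: Rilen y could go back to *g or *y; Yotoric k could go back to *k or *g — the one source consistent with every daughter is *g.
Position 6: Rilen has s, Yotoric has t. Taking the neighbouring segments as reconstructed: Rilen s could go back to *t or *s; Yotoric t can only go back to *t — the one source consistent with every daughter is *t.
Position 3: Rilen has b, Yotoric has v. Rilen preserves b here (none of its changes turn any other segment into b), so the proto-segment is *b.
Verify the candidate proto-form against each daughter:
Rilen: *fobuntug > fobuntuy > fobunsuy  (by unconditioned shift, unconditioned shift)
Yotoric: *fobuntug
  fobuntug → fobuntuk   [final devoicing]
  fobuntuk (rule 2 does not apply)
  fobuntuk → fovuntuk   [intervocalic lenition]
  fovuntuk (rule 4 does not apply)
  giving Yotoric fovuntuk.
Only *fobuntug yields all of Rilen fobunsuy, Yotoric fovuntuk.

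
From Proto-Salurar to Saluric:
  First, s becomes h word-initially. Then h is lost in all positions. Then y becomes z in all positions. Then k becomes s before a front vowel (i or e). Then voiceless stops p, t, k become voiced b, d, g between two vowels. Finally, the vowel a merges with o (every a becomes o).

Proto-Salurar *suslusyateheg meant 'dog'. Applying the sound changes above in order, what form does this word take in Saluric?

usluszodeeg

Saluric: *suslusyateheg
  suslusyateheg → huslusyateheg   [debuccalisation]
  huslusyateheg → uslusyateeg   [h-loss]
  uslusyateeg → usluszateeg   [unconditioned shift]
  usluszateeg (rule 4 does not apply)
  usluszateeg → usluszadeeg   [intervocalic voicing]
  usluszadeeg → usluszodeeg   [vowel merger]
  giving Saluric usluszodeeg.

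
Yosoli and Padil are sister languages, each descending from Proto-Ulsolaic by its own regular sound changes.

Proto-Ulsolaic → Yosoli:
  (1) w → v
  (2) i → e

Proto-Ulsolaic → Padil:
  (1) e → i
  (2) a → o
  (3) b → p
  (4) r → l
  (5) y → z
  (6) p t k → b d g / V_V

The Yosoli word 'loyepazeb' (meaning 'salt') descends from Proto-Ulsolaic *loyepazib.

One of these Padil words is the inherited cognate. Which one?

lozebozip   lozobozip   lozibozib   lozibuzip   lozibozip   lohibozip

Padil: *loyepazib > loyipazib > loyipozib > loyipozip > lozipozip > lozibozip  (by vowel merger, vowel merger, unconditioned shift, unconditioned shift, intervocalic voicing)

lozibozip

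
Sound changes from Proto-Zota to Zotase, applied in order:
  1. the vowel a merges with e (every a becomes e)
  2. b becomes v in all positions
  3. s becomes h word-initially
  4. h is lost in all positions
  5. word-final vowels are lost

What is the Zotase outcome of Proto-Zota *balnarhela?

velnerel

Zotase: *balnarhela > belnerhele > velnerhele > velnerele > velnerel  (by vowel merger, unconditioned shift, h-loss, apocope)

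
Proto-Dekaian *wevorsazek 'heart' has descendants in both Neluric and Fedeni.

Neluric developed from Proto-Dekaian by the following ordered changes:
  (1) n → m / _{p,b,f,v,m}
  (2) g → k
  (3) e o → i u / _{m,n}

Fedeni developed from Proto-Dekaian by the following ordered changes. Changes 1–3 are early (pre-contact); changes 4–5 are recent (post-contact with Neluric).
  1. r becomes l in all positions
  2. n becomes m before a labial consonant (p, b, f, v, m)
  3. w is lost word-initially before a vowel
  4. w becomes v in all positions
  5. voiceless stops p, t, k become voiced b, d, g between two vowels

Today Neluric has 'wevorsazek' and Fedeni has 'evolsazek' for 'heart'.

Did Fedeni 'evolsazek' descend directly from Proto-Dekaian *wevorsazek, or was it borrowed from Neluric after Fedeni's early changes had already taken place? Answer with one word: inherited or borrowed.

inherited

If inherited, *wevorsazek would pass through all of Fedeni's changes:
Fedeni: *wevorsazek
  wevorsazek → wevolsazek   [unconditioned shift]
  wevolsazek (rule 2 does not apply)
  wevolsazek → evolsazek   [glide loss]
  evolsazek (rule 4 does not apply)
  evolsazek (rule 5 does not apply)
  giving Fedeni evolsazek.
If borrowed from Neluric 'wevorsazek' after the early changes, it would undergo only the recent ones:
  rule 4 (unconditioned shift): wevorsazek → vevorsazek
  rule 5 (intervocalic voicing): no change (vevorsazek)
  ⇒ as a loan: vevorsazek
Fedeni 'evolsazek' matches the inherited outcome exactly, so it is an inherited cognate, not a loan.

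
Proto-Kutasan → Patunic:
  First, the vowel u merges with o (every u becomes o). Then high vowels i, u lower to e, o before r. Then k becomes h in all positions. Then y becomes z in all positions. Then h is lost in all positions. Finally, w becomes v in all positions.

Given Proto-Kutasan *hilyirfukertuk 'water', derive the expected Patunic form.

Patunic: *hilyirfukertuk > hilyirfokertok > hilyerfokertok > hilyerfohertoh > hilzerfohertoh > ilzerfoerto  (by vowel merger, pre-rhotic lowering, unconditioned shift, unconditioned shift, h-loss)

ilzerfoerto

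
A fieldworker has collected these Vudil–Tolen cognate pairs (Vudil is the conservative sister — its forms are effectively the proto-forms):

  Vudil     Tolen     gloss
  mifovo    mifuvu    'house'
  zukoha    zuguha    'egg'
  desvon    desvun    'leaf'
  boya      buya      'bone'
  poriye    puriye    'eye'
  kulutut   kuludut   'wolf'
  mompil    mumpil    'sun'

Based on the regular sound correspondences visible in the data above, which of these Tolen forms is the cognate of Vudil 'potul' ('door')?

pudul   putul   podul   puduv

pudul

zukoha ~ zuguha, boya ~ buya — Vudil o corresponds to Tolen u after a consonant, before a consonant other than r, m, n, p, b, f, v.
kulutut ~ kuludut — Vudil t corresponds to Tolen d between vowels (before a back vowel).
Applying these to Vudil 'potul':
  potul → putul   (o→u after a consonant, before a consonant other than r, m, n, p, b, f, v)
  putul → pudul   (t→d between vowels (before a back vowel))
So the Tolen cognate is 'pudul'.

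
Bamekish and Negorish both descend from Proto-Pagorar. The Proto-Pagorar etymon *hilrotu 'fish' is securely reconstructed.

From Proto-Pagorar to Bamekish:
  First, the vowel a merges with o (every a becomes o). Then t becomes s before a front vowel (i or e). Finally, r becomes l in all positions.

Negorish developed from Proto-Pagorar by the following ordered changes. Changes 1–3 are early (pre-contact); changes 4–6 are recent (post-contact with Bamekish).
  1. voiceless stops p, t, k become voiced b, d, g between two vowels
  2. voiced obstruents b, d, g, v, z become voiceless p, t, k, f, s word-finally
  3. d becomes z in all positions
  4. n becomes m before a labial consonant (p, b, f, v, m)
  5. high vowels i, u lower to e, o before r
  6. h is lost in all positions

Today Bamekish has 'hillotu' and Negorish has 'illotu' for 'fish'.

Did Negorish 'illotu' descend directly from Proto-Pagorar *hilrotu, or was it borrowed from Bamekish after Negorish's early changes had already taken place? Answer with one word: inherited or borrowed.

borrowed

If inherited, *hilrotu would pass through all of Negorish's changes:
Negorish: *hilrotu > hilrodu > hilrozu > ilrozu  (by intervocalic voicing, unconditioned shift, h-loss)
If borrowed from Bamekish 'hillotu' after the early changes, it would undergo only the recent ones:
  rule 4 (nasal place assimilation): no change (hillotu)
  rule 5 (pre-rhotic lowering): no change (hillotu)
  rule 6 (h-loss): hillotu → illotu
  ⇒ as a loan: illotu
Negorish 'illotu' matches the loan outcome 'illotu', not the inherited 'ilrozu' — it skipped the early Negorish changes, so it was borrowed from Bamekish.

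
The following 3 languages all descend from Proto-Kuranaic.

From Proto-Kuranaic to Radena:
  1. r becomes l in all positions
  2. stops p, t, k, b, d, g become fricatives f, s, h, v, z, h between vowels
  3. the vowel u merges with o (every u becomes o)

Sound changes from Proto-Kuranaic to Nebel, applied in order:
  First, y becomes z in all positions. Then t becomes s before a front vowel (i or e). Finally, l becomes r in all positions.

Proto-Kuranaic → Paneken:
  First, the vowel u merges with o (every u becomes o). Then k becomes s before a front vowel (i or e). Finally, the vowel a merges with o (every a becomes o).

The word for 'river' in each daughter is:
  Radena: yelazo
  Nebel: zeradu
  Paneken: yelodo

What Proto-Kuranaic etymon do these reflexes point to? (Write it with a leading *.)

Position 4: Radena has a, Nebel has a, Paneken has o. Radena preserves a here (none of its changes turn any other segment into a), so the proto-segment is *a.
Position 1: Radena has y, Nebel has z, Paneken has y. Radena preserves y here (none of its changes turn any other segment into y), so the proto-segment is *y.
Continuing position by position gives *yeladu; check it forward:
Radena: *yeladu
  yeladu (rule 1 does not apply)
  yeladu → yelazu   [intervocalic lenition]
  yelazu → yelazo   [vowel merger]
  giving Radena yelazo.
Nebel: *yeladu
  yeladu → zeladu   [unconditioned shift]
  zeladu (rule 2 does not apply)
  zeladu → zeradu   [unconditioned shift]
  giving Nebel zeradu.
Paneken: start from *yeladu.
  rule 1 (vowel merger): yeladu → yelado
  rule 2: no change — yelado
  rule 3 (vowel merger): yelado → yelodo
  ⇒ Paneken yelodo
No other proto-form is consistent with every reflex, so the reconstruction is *yeladu.

*yeladu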